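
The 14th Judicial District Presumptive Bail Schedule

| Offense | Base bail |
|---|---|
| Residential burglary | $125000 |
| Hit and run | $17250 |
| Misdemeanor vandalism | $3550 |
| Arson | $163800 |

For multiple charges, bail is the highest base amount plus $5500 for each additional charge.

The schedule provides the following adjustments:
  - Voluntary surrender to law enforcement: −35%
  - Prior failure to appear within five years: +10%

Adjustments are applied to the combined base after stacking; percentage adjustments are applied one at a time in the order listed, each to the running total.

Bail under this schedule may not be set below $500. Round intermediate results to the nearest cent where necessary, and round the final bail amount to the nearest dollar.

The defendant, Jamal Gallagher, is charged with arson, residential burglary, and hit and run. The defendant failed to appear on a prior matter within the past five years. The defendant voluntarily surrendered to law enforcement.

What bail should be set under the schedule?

Base amounts from the schedule: arson $163800; residential burglary $125000; hit and run $17250.
Stacking rule: highest base plus $5500 per additional charge. Highest is arson at $163800; 2 additional charges → +$11000. Combined base = $174800.
Voluntary surrender to law enforcement (−35%): $174800 × 0.65 = $113620.
Prior failure to appear within five years (+10%): $113620 × 1.1 = $124982.
$124982 is at or above the $500 minimum.

$124982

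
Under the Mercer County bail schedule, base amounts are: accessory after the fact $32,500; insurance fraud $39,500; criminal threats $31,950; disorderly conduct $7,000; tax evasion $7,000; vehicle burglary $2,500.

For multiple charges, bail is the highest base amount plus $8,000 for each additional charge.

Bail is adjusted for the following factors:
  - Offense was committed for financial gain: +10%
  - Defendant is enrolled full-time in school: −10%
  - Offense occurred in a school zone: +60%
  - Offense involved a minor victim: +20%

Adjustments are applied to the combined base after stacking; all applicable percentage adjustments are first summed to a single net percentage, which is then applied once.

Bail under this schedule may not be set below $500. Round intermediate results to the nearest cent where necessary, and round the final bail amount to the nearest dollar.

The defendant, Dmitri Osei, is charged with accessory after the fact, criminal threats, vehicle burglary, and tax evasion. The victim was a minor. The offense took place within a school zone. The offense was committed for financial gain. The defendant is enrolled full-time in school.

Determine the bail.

$101,700

Base amounts from the schedule: accessory after the fact $32,500; criminal threats $31,950; vehicle burglary $2,500; tax evasion $7,000.
Stacking rule: highest base plus $8,000 per additional charge. Highest is accessory after the fact at $32,500; 3 additional charges → +$24,000. Combined base = $56,500.
Net percentage adjustment: +10% −10% +60% +20% = +80%. $56,500 × 1.8 = $101,700.
$101,700 is at or above the $500 minimum.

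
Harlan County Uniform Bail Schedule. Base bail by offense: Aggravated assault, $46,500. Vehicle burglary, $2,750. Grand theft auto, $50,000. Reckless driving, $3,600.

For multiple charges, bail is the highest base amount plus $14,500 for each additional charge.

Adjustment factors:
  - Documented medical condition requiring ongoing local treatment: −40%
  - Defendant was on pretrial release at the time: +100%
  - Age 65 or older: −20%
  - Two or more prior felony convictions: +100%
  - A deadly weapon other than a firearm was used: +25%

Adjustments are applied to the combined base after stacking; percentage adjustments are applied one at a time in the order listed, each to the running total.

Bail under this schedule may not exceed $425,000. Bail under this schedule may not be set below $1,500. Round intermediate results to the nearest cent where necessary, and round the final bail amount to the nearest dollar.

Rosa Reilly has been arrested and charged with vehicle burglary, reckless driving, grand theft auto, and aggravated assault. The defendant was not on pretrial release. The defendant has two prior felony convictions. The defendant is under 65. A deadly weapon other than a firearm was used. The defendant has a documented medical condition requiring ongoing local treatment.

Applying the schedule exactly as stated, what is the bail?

$140,250

Base amounts from the schedule: vehicle burglary $2,750; reckless driving $3,600; grand theft auto $50,000; aggravated assault $46,500.
Stacking rule: highest base plus $14,500 per additional charge. Highest is grand theft auto at $50,000; 3 additional charges → +$43,500. Combined base = $93,500.
Documented medical condition requiring ongoing local treatment (−40%): $93,500 × 0.6 = $56,100.
Two or more prior felony convictions (+100%): $56,100 × 2 = $112,200.
A deadly weapon other than a firearm was used (+25%): $112,200 × 1.25 = $140,250.
$140,250 is within the $425,000 maximum.
$140,250 is at or above the $1,500 minimum.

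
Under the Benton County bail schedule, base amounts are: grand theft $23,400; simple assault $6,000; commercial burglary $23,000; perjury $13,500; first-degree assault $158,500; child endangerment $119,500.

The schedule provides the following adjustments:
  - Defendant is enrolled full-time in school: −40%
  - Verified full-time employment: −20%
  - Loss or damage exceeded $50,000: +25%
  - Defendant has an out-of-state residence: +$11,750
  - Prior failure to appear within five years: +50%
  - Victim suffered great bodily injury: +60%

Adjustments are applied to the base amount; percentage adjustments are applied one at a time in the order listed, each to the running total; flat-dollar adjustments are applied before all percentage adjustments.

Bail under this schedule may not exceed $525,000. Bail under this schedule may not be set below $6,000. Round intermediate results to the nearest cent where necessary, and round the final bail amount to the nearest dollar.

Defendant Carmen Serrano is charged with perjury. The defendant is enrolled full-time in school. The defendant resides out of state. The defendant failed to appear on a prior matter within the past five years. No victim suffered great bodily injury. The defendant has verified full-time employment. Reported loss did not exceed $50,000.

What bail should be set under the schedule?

$18,180

Base amounts from the schedule: perjury $13,500.
Single charge. Combined base = $13,500.
Defendant has an out-of-state residence (+$11,750 flat): $13,500 + $11,750 = $25,250.
Defendant is enrolled full-time in school (−40%): $25,250 × 0.6 = $15,150.
Verified full-time employment (−20%): $15,150 × 0.8 = $12,120.
Prior failure to appear within five years (+50%): $12,120 × 1.5 = $18,180.
$18,180 is within the $525,000 maximum.
$18,180 is at or above the $6,000 minimum.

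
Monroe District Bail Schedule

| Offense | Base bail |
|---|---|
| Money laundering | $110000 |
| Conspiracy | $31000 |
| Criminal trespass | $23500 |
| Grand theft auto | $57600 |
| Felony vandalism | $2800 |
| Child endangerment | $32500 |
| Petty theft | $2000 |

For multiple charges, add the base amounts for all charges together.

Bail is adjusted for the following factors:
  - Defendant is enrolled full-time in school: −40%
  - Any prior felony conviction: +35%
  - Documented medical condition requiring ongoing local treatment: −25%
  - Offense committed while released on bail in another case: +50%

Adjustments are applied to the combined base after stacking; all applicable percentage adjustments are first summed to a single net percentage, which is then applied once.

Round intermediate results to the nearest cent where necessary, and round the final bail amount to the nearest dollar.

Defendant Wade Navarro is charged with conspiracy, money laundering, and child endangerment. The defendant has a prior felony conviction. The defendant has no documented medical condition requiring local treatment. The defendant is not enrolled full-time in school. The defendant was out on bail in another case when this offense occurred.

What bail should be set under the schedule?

Base amounts from the schedule: conspiracy $31000; money laundering $110000; child endangerment $32500.
Stacking rule: sum of all bases. $31000 + $110000 + $32500 = $173500.
Net percentage adjustment: +35% +50% = +85%. $173500 × 1.85 = $320975.

$320975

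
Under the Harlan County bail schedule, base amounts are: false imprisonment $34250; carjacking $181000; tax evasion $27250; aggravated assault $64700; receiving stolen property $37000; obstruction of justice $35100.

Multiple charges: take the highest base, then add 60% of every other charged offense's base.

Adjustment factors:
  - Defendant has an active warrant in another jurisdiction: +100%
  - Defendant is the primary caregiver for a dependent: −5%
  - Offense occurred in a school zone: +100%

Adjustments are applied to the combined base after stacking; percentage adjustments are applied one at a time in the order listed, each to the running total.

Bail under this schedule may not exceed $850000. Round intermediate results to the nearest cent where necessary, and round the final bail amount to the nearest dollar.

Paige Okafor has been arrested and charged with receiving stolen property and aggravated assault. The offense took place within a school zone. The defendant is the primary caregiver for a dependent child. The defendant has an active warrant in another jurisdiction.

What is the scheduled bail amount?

Base amounts from the schedule: receiving stolen property $37000; aggravated assault $64700.
Stacking rule: highest base plus 60% of each additional charge. Highest is aggravated assault at $64700. Additional: $37000 × 60% = $22200. Combined base = $64700 + $22200 = $86900.
Defendant has an active warrant in another jurisdiction (+100%): $86900 × 2 = $173800.
Defendant is the primary caregiver for a dependent (−5%): $173800 × 0.95 = $165110.
Offense occurred in a school zone (+100%): $165110 × 2 = $330220.
$330220 is within the $850000 maximum.

$330220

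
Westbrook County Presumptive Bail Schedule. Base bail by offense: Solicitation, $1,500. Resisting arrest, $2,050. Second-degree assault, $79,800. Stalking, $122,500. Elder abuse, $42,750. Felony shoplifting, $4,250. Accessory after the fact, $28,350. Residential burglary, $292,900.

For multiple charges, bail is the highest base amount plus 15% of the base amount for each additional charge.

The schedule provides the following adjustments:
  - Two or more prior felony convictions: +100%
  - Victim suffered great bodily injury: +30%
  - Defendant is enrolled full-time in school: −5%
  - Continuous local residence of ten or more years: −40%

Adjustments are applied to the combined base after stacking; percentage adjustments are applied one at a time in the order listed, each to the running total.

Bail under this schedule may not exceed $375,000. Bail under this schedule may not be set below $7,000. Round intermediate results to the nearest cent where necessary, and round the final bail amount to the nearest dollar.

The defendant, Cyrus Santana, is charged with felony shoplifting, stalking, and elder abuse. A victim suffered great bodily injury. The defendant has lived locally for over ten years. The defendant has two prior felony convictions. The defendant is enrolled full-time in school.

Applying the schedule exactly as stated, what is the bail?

Base amounts from the schedule: felony shoplifting $4,250; stalking $122,500; elder abuse $42,750.
Stacking rule: highest base plus 15% of each additional charge. Highest is stalking at $122,500. Additional: $4,250 × 15% = $637.50; $42,750 × 15% = $6,412.50. Combined base = $122,500 + $7,050 = $129,550.
Two or more prior felony convictions (+100%): $129,550 × 2 = $259,100.
Victim suffered great bodily injury (+30%): $259,100 × 1.3 = $336,830.
Defendant is enrolled full-time in school (−5%): $336,830 × 0.95 = $319,988.50.
Continuous local residence of ten or more years (−40%): $319,988.50 × 0.6 = $191,993.10.
$191,993.10 is within the $375,000 maximum.
$191,993.10 is at or above the $7,000 minimum.
Rounded to the nearest dollar: $191,993.

$191,993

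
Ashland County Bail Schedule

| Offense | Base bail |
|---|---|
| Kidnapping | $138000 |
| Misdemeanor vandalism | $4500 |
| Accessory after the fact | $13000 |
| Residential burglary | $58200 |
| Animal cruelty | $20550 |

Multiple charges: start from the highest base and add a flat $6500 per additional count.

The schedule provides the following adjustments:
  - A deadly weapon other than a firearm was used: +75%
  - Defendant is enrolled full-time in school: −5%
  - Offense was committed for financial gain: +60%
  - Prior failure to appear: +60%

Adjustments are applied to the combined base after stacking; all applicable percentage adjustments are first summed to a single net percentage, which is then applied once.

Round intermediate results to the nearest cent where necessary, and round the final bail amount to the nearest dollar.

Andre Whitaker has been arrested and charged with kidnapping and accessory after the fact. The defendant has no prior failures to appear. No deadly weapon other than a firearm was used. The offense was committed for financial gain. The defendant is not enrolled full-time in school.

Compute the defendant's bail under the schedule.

Base amounts from the schedule: kidnapping $138000; accessory after the fact $13000.
Stacking rule: highest base plus $6500 per additional charge. Highest is kidnapping at $138000; 1 additional charge → +$6500. Combined base = $144500.
Offense was committed for financial gain (+60%): $144500 × 1.6 = $231200.

$231200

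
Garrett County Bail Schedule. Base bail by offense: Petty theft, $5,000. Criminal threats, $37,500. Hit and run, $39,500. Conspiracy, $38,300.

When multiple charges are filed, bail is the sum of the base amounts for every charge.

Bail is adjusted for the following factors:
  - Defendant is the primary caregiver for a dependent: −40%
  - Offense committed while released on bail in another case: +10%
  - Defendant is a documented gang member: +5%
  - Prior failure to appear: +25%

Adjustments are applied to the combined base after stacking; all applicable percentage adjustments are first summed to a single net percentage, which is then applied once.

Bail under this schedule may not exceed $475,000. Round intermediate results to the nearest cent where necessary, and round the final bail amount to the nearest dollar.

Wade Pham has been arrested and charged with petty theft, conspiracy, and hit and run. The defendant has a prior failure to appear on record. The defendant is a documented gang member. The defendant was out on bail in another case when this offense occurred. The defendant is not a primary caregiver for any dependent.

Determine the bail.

Base amounts from the schedule: petty theft $5,000; conspiracy $38,300; hit and run $39,500.
Stacking rule: sum of all bases. $5,000 + $38,300 + $39,500 = $82,800.
Net percentage adjustment: +10% +5% +25% = +40%. $82,800 × 1.4 = $115,920.
$115,920 is within the $475,000 maximum.

$115,920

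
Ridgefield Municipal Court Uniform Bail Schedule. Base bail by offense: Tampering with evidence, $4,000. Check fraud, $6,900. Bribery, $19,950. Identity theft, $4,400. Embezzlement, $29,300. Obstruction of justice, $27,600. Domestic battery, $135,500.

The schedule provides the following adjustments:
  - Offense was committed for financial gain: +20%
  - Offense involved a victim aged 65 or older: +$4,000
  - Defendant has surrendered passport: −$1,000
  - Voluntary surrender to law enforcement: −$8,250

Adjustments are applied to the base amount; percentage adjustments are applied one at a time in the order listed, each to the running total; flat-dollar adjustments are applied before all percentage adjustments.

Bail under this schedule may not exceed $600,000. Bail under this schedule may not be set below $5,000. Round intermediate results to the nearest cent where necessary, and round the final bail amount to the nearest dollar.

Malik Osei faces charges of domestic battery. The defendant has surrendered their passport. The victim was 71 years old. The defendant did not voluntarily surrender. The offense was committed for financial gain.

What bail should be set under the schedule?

Base amounts from the schedule: domestic battery $135,500.
Single charge. Combined base = $135,500.
Offense involved a victim aged 65 or older (+$4,000 flat): $135,500 + $4,000 = $139,500.
Defendant has surrendered passport (−$1,000 flat): $139,500 − $1,000 = $138,500.
Offense was committed for financial gain (+20%): $138,500 × 1.2 = $166,200.
$166,200 is within the $600,000 maximum.
$166,200 is at or above the $5,000 minimum.

$166,200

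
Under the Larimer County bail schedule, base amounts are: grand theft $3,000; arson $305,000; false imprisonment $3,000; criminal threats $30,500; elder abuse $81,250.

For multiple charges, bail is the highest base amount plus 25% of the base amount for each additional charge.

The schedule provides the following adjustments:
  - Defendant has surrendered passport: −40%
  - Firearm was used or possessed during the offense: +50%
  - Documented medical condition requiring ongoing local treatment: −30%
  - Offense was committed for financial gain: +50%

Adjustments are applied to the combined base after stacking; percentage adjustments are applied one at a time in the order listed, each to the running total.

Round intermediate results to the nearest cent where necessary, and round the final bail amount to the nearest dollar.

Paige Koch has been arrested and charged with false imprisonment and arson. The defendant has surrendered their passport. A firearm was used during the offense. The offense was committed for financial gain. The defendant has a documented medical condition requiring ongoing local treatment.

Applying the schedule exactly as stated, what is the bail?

$288,934

Base amounts from the schedule: false imprisonment $3,000; arson $305,000.
Stacking rule: highest base plus 25% of each additional charge. Highest is arson at $305,000. Additional: $3,000 × 25% = $750. Combined base = $305,000 + $750 = $305,750.
Defendant has surrendered passport (−40%): $305,750 × 0.6 = $183,450.
Firearm was used or possessed during the offense (+50%): $183,450 × 1.5 = $275,175.
Documented medical condition requiring ongoing local treatment (−30%): $275,175 × 0.7 = $192,622.50.
Offense was committed for financial gain (+50%): $192,622.50 × 1.5 = $288,933.75.
Rounded to the nearest dollar: $288,934.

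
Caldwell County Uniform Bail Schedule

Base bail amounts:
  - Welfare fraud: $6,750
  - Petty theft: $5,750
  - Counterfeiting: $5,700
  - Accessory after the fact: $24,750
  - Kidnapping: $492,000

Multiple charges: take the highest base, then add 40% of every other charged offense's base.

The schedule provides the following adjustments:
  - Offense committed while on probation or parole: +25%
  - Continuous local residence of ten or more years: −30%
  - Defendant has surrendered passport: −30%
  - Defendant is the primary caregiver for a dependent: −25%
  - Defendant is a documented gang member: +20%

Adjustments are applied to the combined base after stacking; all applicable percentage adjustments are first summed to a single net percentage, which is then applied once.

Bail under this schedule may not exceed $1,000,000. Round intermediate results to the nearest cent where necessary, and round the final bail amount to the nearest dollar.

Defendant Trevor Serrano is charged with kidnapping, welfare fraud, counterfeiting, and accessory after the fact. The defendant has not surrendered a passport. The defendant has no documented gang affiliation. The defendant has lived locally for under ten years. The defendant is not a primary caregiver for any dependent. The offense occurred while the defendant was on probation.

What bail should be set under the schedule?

$633,600

Base amounts from the schedule: kidnapping $492,000; welfare fraud $6,750; counterfeiting $5,700; accessory after the fact $24,750.
Stacking rule: highest base plus 40% of each additional charge. Highest is kidnapping at $492,000. Additional: $6,750 × 40% = $2,700; $5,700 × 40% = $2,280; $24,750 × 40% = $9,900. Combined base = $492,000 + $14,880 = $506,880.
Offense committed while on probation or parole (+25%): $506,880 × 1.25 = $633,600.
$633,600 is within the $1,000,000 maximum.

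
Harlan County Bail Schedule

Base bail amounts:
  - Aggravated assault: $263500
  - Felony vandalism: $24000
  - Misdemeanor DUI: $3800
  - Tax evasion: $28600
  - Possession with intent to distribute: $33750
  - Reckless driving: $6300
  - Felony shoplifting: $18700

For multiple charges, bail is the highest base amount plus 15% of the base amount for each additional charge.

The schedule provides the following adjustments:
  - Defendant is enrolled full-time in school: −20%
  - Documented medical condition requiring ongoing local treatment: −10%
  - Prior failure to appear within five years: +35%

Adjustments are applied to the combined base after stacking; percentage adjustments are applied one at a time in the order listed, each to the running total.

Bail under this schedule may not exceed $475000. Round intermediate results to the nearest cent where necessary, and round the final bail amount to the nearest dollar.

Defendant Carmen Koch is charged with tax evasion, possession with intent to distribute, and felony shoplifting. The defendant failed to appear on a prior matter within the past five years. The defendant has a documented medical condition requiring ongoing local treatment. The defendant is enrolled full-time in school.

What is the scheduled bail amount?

$39701

Base amounts from the schedule: tax evasion $28600; possession with intent to distribute $33750; felony shoplifting $18700.
Stacking rule: highest base plus 15% of each additional charge. Highest is possession with intent to distribute at $33750. Additional: $28600 × 15% = $4290; $18700 × 15% = $2805. Combined base = $33750 + $7095 = $40845.
Defendant is enrolled full-time in school (−20%): $40845 × 0.8 = $32676.
Documented medical condition requiring ongoing local treatment (−10%): $32676 × 0.9 = $29408.40.
Prior failure to appear within five years (+35%): $29408.40 × 1.35 = $39701.34.
$39701.34 is within the $475000 maximum.
Rounded to the nearest dollar: $39701.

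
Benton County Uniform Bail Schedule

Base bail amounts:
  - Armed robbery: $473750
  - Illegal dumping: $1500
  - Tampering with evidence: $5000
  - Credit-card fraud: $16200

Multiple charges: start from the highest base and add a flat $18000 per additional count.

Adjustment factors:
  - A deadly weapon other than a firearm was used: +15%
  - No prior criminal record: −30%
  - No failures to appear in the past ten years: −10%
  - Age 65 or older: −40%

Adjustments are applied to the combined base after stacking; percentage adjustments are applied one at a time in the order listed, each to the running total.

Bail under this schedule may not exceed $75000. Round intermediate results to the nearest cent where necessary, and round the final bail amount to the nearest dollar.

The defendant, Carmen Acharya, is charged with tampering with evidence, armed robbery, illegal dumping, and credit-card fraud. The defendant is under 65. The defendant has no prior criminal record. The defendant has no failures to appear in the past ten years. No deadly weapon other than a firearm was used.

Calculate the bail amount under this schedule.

$75000

Base amounts from the schedule: tampering with evidence $5000; armed robbery $473750; illegal dumping $1500; credit-card fraud $16200.
Stacking rule: highest base plus $18000 per additional charge. Highest is armed robbery at $473750; 3 additional charges → +$54000. Combined base = $527750.
No prior criminal record (−30%): $527750 × 0.7 = $369425.
No failures to appear in the past ten years (−10%): $369425 × 0.9 = $332482.50.
Result $332482.50 exceeds the maximum of $75000; bail is capped at $75000.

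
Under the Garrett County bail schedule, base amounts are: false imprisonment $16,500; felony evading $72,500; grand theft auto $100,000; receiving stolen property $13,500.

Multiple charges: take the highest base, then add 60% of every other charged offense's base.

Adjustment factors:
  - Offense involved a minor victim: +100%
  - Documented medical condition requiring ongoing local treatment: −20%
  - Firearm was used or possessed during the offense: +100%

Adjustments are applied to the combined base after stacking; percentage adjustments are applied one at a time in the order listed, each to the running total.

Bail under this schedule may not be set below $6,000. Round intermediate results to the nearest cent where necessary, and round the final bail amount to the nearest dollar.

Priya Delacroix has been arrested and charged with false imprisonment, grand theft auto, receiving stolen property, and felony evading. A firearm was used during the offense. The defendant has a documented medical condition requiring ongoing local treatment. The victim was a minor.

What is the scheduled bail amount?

$516,800

Base amounts from the schedule: false imprisonment $16,500; grand theft auto $100,000; receiving stolen property $13,500; felony evading $72,500.
Stacking rule: highest base plus 60% of each additional charge. Highest is grand theft auto at $100,000. Additional: $16,500 × 60% = $9,900; $13,500 × 60% = $8,100; $72,500 × 60% = $43,500. Combined base = $100,000 + $61,500 = $161,500.
Offense involved a minor victim (+100%): $161,500 × 2 = $323,000.
Documented medical condition requiring ongoing local treatment (−20%): $323,000 × 0.8 = $258,400.
Firearm was used or possessed during the offense (+100%): $258,400 × 2 = $516,800.
$516,800 is at or above the $6,000 minimum.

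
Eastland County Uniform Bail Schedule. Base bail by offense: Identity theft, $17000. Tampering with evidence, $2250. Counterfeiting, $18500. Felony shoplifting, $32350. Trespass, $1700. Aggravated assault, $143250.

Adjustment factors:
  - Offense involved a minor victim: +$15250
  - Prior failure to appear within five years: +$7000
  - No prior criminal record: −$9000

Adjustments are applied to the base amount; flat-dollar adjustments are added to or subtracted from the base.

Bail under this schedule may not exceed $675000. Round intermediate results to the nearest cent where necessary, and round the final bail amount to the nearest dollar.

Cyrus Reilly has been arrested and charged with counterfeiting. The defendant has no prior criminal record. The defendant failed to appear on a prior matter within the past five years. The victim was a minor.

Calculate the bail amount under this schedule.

Base amounts from the schedule: counterfeiting $18500.
Single charge. Combined base = $18500.
Offense involved a minor victim (+$15250 flat): $18500 + $15250 = $33750.
Prior failure to appear within five years (+$7000 flat): $33750 + $7000 = $40750.
No prior criminal record (−$9000 flat): $40750 − $9000 = $31750.
$31750 is within the $675000 maximum.

$31750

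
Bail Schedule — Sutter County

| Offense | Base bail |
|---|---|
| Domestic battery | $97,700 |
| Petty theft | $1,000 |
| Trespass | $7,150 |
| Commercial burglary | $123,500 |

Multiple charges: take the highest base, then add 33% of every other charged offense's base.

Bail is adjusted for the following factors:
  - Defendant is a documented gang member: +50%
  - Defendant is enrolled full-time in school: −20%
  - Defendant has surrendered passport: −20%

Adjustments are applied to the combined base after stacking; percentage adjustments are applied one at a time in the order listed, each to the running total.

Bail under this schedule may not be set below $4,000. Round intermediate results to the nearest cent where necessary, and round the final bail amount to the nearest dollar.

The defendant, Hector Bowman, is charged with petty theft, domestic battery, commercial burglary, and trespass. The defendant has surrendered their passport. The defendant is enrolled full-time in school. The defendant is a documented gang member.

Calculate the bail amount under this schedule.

Base amounts from the schedule: petty theft $1,000; domestic battery $97,700; commercial burglary $123,500; trespass $7,150.
Stacking rule: highest base plus 33% of each additional charge. Highest is commercial burglary at $123,500. Additional: $1,000 × 33% = $330; $97,700 × 33% = $32,241; $7,150 × 33% = $2,359.50. Combined base = $123,500 + $34,930.50 = $158,430.50.
Defendant is a documented gang member (+50%): $158,430.50 × 1.5 = $237,645.75.
Defendant is enrolled full-time in school (−20%): $237,645.75 × 0.8 = $190,116.60.
Defendant has surrendered passport (−20%): $190,116.60 × 0.8 = $152,093.28.
$152,093.28 is at or above the $4,000 minimum.
Rounded to the nearest dollar: $152,093.

$152,093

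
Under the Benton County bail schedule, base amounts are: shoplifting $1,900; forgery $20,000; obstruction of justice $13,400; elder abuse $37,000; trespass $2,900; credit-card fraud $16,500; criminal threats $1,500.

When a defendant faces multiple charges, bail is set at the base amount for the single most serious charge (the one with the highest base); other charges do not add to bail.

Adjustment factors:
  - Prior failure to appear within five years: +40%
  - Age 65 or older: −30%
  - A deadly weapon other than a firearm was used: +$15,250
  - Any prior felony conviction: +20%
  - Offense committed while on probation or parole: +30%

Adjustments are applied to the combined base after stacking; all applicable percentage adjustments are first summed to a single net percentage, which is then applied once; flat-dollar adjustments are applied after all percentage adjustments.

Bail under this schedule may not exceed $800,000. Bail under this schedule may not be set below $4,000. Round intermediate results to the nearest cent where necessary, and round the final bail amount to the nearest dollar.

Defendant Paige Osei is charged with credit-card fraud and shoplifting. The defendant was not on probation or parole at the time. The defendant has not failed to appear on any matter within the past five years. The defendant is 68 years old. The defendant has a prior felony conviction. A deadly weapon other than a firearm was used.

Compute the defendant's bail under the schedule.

$30,100

Base amounts from the schedule: credit-card fraud $16,500; shoplifting $1,900.
Stacking rule: use the highest base only. Highest is credit-card fraud at $16,500. Combined base = $16,500.
Net percentage adjustment: −30% +20% = −10%. $16,500 × 0.9 = $14,850.
A deadly weapon other than a firearm was used (+$15,250 flat): $14,850 + $15,250 = $30,100.
$30,100 is within the $800,000 maximum.
$30,100 is at or above the $4,000 minimum.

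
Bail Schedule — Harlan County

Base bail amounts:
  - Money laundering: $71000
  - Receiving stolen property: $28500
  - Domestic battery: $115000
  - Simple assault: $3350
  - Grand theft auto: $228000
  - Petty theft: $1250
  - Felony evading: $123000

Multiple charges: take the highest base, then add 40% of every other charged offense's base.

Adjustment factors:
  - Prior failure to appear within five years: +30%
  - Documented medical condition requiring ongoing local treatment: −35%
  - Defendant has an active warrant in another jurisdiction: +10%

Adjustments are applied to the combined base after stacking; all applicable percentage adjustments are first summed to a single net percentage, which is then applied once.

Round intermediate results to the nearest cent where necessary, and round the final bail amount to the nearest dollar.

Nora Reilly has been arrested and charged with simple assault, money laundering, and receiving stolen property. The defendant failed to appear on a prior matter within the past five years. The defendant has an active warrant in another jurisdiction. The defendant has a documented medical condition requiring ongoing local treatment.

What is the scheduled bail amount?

$87927

Base amounts from the schedule: simple assault $3350; money laundering $71000; receiving stolen property $28500.
Stacking rule: highest base plus 40% of each additional charge. Highest is money laundering at $71000. Additional: $3350 × 40% = $1340; $28500 × 40% = $11400. Combined base = $71000 + $12740 = $83740.
Net percentage adjustment: +30% −35% +10% = +5%. $83740 × 1.05 = $87927.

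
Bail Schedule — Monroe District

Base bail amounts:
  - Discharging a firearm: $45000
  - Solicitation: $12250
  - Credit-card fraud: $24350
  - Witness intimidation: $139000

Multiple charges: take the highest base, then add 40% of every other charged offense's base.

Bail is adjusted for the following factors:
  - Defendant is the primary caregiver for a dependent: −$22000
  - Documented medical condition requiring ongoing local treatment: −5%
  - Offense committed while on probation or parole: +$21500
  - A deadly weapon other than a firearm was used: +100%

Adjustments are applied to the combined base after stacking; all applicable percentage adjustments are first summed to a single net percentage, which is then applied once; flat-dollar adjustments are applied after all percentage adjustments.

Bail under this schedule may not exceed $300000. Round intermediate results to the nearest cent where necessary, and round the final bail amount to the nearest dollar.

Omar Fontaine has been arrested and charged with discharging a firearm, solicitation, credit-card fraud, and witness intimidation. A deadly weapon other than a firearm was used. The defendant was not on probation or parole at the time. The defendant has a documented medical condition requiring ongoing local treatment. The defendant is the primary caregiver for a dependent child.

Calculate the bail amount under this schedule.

$300000

Base amounts from the schedule: discharging a firearm $45000; solicitation $12250; credit-card fraud $24350; witness intimidation $139000.
Stacking rule: highest base plus 40% of each additional charge. Highest is witness intimidation at $139000. Additional: $45000 × 40% = $18000; $12250 × 40% = $4900; $24350 × 40% = $9740. Combined base = $139000 + $32640 = $171640.
Net percentage adjustment: −5% +100% = +95%. $171640 × 1.95 = $334698.
Defendant is the primary caregiver for a dependent (−$22000 flat): $334698 − $22000 = $312698.
Result $312698 exceeds the maximum of $300000; bail is capped at $300000.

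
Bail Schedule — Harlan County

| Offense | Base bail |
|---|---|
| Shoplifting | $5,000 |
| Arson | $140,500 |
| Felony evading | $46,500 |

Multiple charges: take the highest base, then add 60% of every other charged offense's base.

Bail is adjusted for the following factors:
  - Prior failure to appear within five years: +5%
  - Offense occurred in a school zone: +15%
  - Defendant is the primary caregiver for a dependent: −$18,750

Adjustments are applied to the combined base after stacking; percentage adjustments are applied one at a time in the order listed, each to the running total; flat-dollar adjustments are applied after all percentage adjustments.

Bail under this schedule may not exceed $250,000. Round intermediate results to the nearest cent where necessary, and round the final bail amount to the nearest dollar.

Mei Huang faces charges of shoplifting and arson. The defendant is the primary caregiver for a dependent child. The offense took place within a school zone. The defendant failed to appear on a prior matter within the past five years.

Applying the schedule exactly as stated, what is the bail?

$154,526

Base amounts from the schedule: shoplifting $5,000; arson $140,500.
Stacking rule: highest base plus 60% of each additional charge. Highest is arson at $140,500. Additional: $5,000 × 60% = $3,000. Combined base = $140,500 + $3,000 = $143,500.
Prior failure to appear within five years (+5%): $143,500 × 1.05 = $150,675.
Offense occurred in a school zone (+15%): $150,675 × 1.15 = $173,276.25.
Defendant is the primary caregiver for a dependent (−$18,750 flat): $173,276.25 − $18,750 = $154,526.25.
$154,526.25 is within the $250,000 maximum.
Rounded to the nearest dollar: $154,526.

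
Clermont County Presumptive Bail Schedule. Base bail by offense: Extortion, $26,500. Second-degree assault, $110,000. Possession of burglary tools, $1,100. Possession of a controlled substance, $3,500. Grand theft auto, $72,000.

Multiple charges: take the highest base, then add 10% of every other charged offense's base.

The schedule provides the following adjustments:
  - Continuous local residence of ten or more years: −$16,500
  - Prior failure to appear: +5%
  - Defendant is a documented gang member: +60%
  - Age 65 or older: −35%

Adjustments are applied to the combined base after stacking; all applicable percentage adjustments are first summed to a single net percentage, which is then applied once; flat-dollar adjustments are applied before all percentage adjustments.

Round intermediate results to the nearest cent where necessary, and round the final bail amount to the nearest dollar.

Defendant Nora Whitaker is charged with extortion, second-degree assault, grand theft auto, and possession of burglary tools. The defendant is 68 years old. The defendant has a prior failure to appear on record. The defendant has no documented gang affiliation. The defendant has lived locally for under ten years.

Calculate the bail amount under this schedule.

Base amounts from the schedule: extortion $26,500; second-degree assault $110,000; grand theft auto $72,000; possession of burglary tools $1,100.
Stacking rule: highest base plus 10% of each additional charge. Highest is second-degree assault at $110,000. Additional: $26,500 × 10% = $2,650; $72,000 × 10% = $7,200; $1,100 × 10% = $110. Combined base = $110,000 + $9,960 = $119,960.
Net percentage adjustment: +5% −35% = −30%. $119,960 × 0.7 = $83,972.

$83,972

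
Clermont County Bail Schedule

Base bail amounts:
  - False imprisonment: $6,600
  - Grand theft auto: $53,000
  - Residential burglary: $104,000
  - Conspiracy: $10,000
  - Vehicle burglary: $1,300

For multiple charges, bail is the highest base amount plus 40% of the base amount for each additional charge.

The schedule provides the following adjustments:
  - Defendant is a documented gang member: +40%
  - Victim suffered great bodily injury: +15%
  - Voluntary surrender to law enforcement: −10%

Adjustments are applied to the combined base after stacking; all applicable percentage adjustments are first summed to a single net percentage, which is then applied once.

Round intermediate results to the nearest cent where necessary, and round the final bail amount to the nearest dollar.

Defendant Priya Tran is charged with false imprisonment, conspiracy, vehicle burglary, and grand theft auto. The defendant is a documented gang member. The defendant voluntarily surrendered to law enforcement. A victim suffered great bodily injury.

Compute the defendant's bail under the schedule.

$87,232

Base amounts from the schedule: false imprisonment $6,600; conspiracy $10,000; vehicle burglary $1,300; grand theft auto $53,000.
Stacking rule: highest base plus 40% of each additional charge. Highest is grand theft auto at $53,000. Additional: $6,600 × 40% = $2,640; $10,000 × 40% = $4,000; $1,300 × 40% = $520. Combined base = $53,000 + $7,160 = $60,160.
Net percentage adjustment: +40% +15% −10% = +45%. $60,160 × 1.45 = $87,232.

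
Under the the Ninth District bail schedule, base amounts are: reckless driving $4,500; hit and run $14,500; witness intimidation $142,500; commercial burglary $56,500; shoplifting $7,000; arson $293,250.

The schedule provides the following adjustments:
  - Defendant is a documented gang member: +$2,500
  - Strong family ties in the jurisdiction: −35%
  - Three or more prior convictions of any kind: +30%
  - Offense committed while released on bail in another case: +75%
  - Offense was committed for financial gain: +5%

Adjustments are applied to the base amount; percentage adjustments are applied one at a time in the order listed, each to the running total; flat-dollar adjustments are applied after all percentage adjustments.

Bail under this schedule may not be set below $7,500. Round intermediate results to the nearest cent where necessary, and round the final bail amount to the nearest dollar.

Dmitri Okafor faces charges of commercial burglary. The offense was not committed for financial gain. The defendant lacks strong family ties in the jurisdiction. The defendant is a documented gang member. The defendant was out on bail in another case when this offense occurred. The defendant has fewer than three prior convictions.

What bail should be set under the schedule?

Base amounts from the schedule: commercial burglary $56,500.
Single charge. Combined base = $56,500.
Offense committed while released on bail in another case (+75%): $56,500 × 1.75 = $98,875.
Defendant is a documented gang member (+$2,500 flat): $98,875 + $2,500 = $101,375.
$101,375 is at or above the $7,500 minimum.

$101,375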